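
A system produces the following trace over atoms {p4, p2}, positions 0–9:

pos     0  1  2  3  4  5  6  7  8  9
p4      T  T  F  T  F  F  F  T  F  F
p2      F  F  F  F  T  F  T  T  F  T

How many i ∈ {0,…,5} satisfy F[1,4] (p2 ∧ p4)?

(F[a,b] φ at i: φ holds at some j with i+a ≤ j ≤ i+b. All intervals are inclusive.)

Evaluate at each i in [0,5]:
  i=0: ✗ (none in [1,4])
  i=1: ✗ (none in [2,5])
  i=2: ✗ (none in [3,6])
  i=3: ✓ (witness j=7)
  i=4: ✓ (witness j=7)
  i=5: ✓ (witness j=7)
Positions where it holds: {3, 4, 5} → 3.

3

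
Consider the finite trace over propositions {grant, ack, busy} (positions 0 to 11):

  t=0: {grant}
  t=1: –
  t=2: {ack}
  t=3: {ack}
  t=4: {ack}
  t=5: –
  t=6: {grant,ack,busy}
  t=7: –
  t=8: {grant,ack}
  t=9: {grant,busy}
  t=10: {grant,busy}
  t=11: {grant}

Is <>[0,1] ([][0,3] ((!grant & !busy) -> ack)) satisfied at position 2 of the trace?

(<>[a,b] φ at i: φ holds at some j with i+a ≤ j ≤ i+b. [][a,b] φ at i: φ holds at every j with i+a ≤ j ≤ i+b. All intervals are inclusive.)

Does not hold

Check [][0,3] ((!grant & !busy) -> ack) at each j in [2,3]:
  j=2: fails at 5
  j=3: fails at 5
No position in the window satisfies it → formula fails.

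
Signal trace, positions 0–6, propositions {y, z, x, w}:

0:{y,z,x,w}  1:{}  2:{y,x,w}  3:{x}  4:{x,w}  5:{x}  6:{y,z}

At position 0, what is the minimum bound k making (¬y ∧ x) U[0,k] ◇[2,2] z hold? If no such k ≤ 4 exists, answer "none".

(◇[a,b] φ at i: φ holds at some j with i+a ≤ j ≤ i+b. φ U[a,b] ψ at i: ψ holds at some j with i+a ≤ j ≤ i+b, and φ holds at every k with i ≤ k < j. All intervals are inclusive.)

none

Need earliest j ≥ 0 with ◇[2,2] z, and (¬y ∧ x) at every k in [0,j-1].
  j=0: rhs fails.
  j=1: rhs fails.
  j=2: rhs fails.
  j=3: rhs fails.
  j=4: rhs holds but lhs fails at k=0.
No witness within the range → none.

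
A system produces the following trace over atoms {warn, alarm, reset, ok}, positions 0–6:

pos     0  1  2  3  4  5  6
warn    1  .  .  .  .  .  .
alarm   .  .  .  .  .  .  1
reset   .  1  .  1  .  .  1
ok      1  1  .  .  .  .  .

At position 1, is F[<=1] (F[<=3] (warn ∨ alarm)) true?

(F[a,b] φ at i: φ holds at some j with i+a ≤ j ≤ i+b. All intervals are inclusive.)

Check F[<=3] (warn ∨ alarm) at each j in [1,2]:
  j=1: fails (none in [1,4])
  j=2: fails (none in [2,5])
No position in the window satisfies it → formula fails.

False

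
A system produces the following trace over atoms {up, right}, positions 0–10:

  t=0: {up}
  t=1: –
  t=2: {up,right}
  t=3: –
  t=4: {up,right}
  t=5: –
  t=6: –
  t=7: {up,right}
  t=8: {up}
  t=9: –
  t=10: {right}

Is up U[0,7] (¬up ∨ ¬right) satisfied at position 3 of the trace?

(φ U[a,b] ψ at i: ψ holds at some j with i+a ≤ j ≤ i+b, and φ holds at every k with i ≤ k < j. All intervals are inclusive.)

Yes

Need some j in [3,10] with (¬up ∨ ¬right), and up at every k in [3,j-1].
  j=3: (¬up ∨ ¬right) holds; no prefix to check → satisfied.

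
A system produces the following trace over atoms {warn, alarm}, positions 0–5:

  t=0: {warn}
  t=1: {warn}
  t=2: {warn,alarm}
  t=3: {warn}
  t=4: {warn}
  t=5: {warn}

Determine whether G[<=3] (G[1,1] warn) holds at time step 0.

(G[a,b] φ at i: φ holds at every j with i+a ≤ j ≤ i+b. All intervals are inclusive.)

Yes

Check G[1,1] warn at every j in [0,3]:
  j=0: holds on [1,1]
  j=1: holds on [2,2]
  j=2: holds on [3,3]
  j=3: holds on [4,4]
All positions satisfy it → formula holds.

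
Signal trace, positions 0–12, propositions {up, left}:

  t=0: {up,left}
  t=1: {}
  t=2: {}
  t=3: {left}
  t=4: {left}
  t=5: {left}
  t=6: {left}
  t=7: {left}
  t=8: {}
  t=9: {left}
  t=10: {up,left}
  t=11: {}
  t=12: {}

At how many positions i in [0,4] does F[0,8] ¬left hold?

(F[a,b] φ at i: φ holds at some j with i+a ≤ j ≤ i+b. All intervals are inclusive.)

Evaluate at each i in [0,4]:
  i=0: ✓ (witness j=1)
  i=1: ✓ (witness j=1)
  i=2: ✓ (witness j=2)
  i=3: ✓ (witness j=8)
  i=4: ✓ (witness j=8)
Positions where it holds: {0, 1, 2, 3, 4} → 5.

5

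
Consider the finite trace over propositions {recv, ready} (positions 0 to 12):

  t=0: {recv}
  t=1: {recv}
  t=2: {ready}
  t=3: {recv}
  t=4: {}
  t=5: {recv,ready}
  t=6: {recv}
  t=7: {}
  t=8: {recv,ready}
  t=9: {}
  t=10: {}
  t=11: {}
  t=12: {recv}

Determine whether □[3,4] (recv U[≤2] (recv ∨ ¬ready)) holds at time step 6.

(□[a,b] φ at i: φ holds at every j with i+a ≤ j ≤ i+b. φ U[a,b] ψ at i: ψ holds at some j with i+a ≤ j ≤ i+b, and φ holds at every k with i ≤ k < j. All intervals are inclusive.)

Check (recv U[≤2] (recv ∨ ¬ready)) at every j in [9,10]:
  j=9: holds
  j=10: holds
All positions satisfy it → formula holds.

Holds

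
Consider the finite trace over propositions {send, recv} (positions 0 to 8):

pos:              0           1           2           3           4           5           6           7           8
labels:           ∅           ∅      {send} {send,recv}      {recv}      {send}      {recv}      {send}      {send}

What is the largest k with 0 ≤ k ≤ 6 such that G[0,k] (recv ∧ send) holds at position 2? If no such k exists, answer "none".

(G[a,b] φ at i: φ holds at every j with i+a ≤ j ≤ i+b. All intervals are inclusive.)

(recv ∧ send) must hold from j=2 onward; find where it first fails.
  j=2: fails → no k works.

none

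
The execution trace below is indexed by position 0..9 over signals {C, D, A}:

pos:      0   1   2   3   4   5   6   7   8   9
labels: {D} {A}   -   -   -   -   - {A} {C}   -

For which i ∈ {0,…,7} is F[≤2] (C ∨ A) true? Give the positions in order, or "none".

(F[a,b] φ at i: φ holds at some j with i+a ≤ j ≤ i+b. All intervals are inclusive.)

Evaluate at each i in [0,7]:
  i=0: ✓ (witness j=1)
  i=1: ✓ (witness j=1)
  i=2: ✗ (none in [2,4])
  i=3: ✗ (none in [3,5])
  i=4: ✗ (none in [4,6])
  i=5: ✓ (witness j=7)
  i=6: ✓ (witness j=7)
  i=7: ✓ (witness j=7)

0, 1, 5, 6, 7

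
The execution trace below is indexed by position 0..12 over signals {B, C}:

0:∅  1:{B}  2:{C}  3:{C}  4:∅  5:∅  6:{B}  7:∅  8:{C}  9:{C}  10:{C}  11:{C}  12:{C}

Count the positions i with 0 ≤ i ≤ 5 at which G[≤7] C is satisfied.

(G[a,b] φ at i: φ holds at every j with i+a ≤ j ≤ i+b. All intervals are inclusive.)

Evaluate at each i in [0,5]:
  i=0: ✗ (fails at j=0)
  i=1: ✗ (fails at j=1)
  i=2: ✗ (fails at j=4)
  i=3: ✗ (fails at j=4)
  i=4: ✗ (fails at j=4)
  i=5: ✗ (fails at j=5)
Positions where it holds: {} → 0.

0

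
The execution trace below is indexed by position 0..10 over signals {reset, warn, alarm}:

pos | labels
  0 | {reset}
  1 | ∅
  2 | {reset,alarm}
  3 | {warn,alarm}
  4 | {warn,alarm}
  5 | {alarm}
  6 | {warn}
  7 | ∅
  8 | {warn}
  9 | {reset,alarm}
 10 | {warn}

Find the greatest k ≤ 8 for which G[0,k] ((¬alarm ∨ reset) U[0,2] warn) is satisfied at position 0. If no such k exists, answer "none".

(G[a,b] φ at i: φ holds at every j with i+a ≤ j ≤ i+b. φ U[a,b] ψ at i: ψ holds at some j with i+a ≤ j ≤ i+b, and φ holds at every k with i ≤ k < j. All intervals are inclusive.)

((¬alarm ∨ reset) U[0,2] warn) must hold from j=0 onward; find where it first fails.
  j=0: fails → no k works.

none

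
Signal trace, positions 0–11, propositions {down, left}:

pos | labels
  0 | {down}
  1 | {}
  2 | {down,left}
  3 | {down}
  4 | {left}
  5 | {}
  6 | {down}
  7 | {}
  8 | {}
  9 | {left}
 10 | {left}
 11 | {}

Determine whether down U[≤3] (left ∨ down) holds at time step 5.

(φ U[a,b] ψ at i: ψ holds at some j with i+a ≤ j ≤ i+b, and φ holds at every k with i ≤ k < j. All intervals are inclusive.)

Need some j in [5,8] with (left ∨ down), and down at every k in [5,j-1].
  j=5: (left ∨ down) false.
  j=6: (left ∨ down) holds, but down fails at k=5 → not this j.
  j=7: (left ∨ down) false.
  j=8: (left ∨ down) false.
No j in the window works → until fails.

No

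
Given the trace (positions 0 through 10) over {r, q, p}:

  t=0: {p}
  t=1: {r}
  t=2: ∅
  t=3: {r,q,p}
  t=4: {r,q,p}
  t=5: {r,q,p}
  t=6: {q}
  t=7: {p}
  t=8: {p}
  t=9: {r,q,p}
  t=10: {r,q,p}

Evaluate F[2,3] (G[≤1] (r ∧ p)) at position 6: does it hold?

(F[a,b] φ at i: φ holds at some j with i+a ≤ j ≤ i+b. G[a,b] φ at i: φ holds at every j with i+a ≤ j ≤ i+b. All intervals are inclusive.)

Holds

Check G[≤1] (r ∧ p) at each j in [8,9]:
  j=8: fails at 8
  j=9: holds on [9,10]
Found at j=9 → formula holds.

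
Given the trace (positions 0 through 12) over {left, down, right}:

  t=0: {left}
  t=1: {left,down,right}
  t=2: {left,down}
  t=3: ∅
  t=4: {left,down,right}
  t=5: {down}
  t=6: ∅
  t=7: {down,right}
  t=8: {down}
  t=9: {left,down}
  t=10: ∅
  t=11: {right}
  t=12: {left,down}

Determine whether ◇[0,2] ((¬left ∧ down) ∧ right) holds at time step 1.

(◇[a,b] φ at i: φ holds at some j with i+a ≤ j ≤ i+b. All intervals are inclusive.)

No

Check ((¬left ∧ down) ∧ right) at each j in [1,3]:
  j=1: false
  j=2: false
  j=3: false
No position in the window satisfies it → formula fails.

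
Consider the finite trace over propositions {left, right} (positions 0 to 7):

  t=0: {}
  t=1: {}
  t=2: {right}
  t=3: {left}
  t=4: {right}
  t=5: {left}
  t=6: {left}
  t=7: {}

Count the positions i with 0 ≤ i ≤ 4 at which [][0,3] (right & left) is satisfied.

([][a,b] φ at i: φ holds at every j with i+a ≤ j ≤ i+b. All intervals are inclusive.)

Evaluate at each i in [0,4]:
  i=0: ✗ (fails at j=0)
  i=1: ✗ (fails at j=1)
  i=2: ✗ (fails at j=2)
  i=3: ✗ (fails at j=3)
  i=4: ✗ (fails at j=4)
Positions where it holds: {} → 0.

0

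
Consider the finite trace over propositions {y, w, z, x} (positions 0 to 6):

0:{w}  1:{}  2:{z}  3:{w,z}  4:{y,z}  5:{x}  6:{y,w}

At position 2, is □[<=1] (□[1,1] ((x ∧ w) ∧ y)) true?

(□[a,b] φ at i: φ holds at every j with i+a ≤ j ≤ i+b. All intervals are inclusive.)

Check □[1,1] ((x ∧ w) ∧ y) at every j in [2,3]:
  j=2: fails at 3
  j=3: fails at 4
Fails at j=2 → formula fails.

No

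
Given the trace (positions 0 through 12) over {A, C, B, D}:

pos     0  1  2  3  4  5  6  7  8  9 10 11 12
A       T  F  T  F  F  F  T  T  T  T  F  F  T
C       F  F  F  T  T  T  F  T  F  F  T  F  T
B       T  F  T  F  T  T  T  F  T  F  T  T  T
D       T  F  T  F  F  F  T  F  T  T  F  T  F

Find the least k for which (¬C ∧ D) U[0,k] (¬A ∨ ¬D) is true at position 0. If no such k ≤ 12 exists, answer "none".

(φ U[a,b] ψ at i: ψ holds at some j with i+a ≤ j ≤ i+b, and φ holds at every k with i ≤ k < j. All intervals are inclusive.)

1

Need earliest j ≥ 0 with (¬A ∨ ¬D), and (¬C ∧ D) at every k in [0,j-1].
  j=0: rhs fails.
  j=1: rhs holds; lhs holds on [0,0]. k = 1.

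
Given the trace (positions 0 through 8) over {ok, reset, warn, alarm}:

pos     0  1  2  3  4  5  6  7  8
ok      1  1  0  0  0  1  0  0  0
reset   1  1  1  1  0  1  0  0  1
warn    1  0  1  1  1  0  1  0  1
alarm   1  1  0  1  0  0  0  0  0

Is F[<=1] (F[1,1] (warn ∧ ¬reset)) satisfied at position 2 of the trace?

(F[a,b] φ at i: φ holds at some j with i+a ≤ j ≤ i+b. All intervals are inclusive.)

Check F[1,1] (warn ∧ ¬reset) at each j in [2,3]:
  j=2: fails (none in [3,3])
  j=3: holds (witness at 4)
Found at j=3 → formula holds.

Yes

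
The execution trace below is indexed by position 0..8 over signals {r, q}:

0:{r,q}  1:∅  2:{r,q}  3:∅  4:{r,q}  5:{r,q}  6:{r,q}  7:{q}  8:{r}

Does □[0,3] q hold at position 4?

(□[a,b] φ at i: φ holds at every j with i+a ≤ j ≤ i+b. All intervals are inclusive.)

Holds

Check q at every j in [4,7]:
  j=4: true
  j=5: true
  j=6: true
  j=7: true
All positions satisfy it → formula holds.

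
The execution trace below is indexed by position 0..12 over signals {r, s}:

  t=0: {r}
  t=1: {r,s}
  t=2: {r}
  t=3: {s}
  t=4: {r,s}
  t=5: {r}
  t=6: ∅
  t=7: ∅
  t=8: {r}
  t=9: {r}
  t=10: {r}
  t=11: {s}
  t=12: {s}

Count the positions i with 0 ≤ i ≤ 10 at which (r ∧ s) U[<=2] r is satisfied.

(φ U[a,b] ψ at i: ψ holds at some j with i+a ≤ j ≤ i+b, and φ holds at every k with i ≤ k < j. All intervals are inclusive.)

8

Evaluate at each i in [0,10]:
  i=0: ✓ (rhs at j=0)
  i=1: ✓ (rhs at j=1)
  i=2: ✓ (rhs at j=2)
  i=3: ✗ (lhs fails at k=3 before rhs at j=4)
  i=4: ✓ (rhs at j=4)
  i=5: ✓ (rhs at j=5)
  i=6: ✗ (lhs fails at k=6 before rhs at j=8)
  i=7: ✗ (lhs fails at k=7 before rhs at j=8)
  i=8: ✓ (rhs at j=8)
  i=9: ✓ (rhs at j=9)
  i=10: ✓ (rhs at j=10)
Positions where it holds: {0, 1, 2, 4, 5, 8, 9, 10} → 8.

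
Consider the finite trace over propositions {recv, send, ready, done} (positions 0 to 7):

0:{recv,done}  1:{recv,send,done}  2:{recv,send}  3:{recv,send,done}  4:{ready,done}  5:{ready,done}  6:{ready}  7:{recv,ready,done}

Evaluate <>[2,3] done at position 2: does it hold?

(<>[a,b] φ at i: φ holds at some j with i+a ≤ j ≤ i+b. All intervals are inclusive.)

Yes

Check done at each j in [4,5]:
  j=4: true
  j=5: true
Found at j=4 → formula holds.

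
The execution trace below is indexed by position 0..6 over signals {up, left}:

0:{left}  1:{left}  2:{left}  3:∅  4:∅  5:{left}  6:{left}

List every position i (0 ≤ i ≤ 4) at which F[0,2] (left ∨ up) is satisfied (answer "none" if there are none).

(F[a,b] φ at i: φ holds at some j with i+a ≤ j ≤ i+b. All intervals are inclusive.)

Evaluate at each i in [0,4]:
  i=0: ✓ (witness j=0)
  i=1: ✓ (witness j=1)
  i=2: ✓ (witness j=2)
  i=3: ✓ (witness j=5)
  i=4: ✓ (witness j=5)

0, 1, 2, 3, 4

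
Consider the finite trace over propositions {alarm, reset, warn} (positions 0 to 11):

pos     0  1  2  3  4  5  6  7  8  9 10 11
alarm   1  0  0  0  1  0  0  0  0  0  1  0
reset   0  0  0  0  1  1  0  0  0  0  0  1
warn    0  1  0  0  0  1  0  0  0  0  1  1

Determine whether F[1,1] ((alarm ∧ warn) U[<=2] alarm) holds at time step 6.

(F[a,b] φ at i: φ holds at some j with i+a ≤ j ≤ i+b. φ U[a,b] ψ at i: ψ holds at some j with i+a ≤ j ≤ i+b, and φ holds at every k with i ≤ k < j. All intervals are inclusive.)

No

Check ((alarm ∧ warn) U[<=2] alarm) at each j in [7,7]:
  j=7: fails
No position in the window satisfies it → formula fails.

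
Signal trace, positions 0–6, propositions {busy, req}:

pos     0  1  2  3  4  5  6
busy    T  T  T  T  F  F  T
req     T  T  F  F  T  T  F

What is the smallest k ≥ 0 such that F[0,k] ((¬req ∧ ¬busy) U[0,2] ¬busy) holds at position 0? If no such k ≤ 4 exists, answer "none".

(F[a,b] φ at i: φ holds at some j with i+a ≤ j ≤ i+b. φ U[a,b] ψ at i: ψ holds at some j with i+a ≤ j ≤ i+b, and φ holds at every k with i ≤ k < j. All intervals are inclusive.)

Scan j = 0,1,… for ((¬req ∧ ¬busy) U[0,2] ¬busy):
  j=0: fails
  j=1: fails
  j=2: fails
  j=3: fails
  j=4: holds
First hit at j=4, so smallest k = 4-0 = 4.

4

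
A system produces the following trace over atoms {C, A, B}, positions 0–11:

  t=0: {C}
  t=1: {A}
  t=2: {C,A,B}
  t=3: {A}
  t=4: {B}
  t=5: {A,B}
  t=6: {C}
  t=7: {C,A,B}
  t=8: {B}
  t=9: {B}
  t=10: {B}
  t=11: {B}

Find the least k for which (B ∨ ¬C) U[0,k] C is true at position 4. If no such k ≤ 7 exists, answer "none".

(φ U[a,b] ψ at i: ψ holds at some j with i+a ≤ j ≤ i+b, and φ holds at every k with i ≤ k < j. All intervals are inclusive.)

2

Need earliest j ≥ 4 with C, and (B ∨ ¬C) at every k in [4,j-1].
  j=4: rhs fails.
  j=5: rhs fails.
  j=6: rhs holds; lhs holds on [4,5]. k = 2.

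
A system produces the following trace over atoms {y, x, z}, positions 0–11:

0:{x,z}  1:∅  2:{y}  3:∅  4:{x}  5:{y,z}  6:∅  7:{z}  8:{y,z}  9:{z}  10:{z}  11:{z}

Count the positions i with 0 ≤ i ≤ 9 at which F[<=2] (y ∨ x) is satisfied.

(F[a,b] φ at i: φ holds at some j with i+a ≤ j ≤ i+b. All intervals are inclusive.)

Evaluate at each i in [0,9]:
  i=0: ✓ (witness j=0)
  i=1: ✓ (witness j=2)
  i=2: ✓ (witness j=2)
  i=3: ✓ (witness j=4)
  i=4: ✓ (witness j=4)
  i=5: ✓ (witness j=5)
  i=6: ✓ (witness j=8)
  i=7: ✓ (witness j=8)
  i=8: ✓ (witness j=8)
  i=9: ✗ (none in [9,11])
Positions where it holds: {0, 1, 2, 3, 4, 5, 6, 7, 8} → 9.

9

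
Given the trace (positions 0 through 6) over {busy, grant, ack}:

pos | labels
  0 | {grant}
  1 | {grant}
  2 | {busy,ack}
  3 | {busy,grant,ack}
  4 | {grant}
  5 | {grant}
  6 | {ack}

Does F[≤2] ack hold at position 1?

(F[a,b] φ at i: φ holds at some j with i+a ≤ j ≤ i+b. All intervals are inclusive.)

Check ack at each j in [1,3]:
  j=1: false
  j=2: true
  j=3: true
Found at j=2 → formula holds.

Yes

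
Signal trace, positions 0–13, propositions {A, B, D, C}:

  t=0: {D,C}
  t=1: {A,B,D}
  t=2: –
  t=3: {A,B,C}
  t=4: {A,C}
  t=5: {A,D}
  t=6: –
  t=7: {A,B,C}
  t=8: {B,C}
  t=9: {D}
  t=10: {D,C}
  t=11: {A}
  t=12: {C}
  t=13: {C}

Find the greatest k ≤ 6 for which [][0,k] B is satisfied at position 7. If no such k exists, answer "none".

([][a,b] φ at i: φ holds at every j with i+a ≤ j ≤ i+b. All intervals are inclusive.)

B must hold from j=7 onward; find where it first fails.
  j=7: holds
  j=8: holds
  j=9: fails
Holds on [7,8], so largest k = 1.

1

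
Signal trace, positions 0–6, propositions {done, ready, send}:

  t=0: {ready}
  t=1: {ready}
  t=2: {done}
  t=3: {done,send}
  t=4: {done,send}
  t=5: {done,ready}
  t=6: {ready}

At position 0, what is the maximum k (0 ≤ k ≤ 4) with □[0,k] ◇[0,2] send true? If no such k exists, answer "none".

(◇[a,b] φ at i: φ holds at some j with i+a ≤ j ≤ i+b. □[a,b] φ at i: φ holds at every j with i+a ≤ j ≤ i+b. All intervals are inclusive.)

none

◇[0,2] send must hold from j=0 onward; find where it first fails.
  j=0: fails → no k works.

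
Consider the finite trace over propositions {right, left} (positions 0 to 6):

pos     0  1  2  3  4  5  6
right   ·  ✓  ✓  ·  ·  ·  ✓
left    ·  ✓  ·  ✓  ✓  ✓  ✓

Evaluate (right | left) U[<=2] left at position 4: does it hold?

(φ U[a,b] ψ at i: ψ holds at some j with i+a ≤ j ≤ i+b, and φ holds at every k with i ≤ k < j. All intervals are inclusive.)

Need some j in [4,6] with left, and (right | left) at every k in [4,j-1].
  j=4: left holds; no prefix to check → satisfied.

True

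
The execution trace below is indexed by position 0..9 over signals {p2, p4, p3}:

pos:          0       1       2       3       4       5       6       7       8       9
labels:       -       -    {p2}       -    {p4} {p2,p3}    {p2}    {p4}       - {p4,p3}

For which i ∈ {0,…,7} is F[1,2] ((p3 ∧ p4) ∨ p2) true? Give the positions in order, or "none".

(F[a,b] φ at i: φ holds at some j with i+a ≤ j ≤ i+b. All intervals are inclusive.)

Evaluate at each i in [0,7]:
  i=0: ✓ (witness j=2)
  i=1: ✓ (witness j=2)
  i=2: ✗ (none in [3,4])
  i=3: ✓ (witness j=5)
  i=4: ✓ (witness j=5)
  i=5: ✓ (witness j=6)
  i=6: ✗ (none in [7,8])
  i=7: ✓ (witness j=9)

0, 1, 3, 4, 5, 7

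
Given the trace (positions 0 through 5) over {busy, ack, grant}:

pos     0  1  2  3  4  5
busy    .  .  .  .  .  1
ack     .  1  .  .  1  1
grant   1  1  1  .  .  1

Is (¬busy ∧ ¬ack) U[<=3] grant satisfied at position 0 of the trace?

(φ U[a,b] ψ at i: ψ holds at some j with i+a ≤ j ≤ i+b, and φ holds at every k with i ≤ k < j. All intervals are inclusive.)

Holds

Need some j in [0,3] with grant, and (¬busy ∧ ¬ack) at every k in [0,j-1].
  j=0: grant holds; no prefix to check → satisfied.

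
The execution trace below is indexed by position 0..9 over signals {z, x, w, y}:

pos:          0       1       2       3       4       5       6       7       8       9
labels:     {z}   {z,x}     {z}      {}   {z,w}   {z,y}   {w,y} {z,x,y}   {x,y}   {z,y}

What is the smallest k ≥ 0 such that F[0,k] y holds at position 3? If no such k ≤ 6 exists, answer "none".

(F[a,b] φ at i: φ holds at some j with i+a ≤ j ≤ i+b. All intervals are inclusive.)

2

Scan j = 3,4,… for y:
  j=3: fails
  j=4: fails
  j=5: holds
First hit at j=5, so smallest k = 5-3 = 2.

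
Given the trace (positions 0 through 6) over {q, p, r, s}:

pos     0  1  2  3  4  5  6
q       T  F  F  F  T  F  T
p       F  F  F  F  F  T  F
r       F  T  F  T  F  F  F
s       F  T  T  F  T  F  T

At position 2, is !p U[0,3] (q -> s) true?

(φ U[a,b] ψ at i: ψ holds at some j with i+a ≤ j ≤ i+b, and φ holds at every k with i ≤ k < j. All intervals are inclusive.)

True

Need some j in [2,5] with (q -> s), and !p at every k in [2,j-1].
  j=2: (q -> s) holds; no prefix to check → satisfied.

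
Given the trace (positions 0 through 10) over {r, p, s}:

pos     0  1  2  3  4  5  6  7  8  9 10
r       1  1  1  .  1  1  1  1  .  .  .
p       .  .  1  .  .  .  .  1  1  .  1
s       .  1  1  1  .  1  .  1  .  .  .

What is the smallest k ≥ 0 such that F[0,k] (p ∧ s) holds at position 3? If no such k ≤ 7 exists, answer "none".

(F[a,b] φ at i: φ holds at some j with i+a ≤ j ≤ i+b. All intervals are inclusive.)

Scan j = 3,4,… for (p ∧ s):
  j=3: fails
  j=4: fails
  j=5: fails
  j=6: fails
  j=7: holds
First hit at j=7, so smallest k = 7-3 = 4.

4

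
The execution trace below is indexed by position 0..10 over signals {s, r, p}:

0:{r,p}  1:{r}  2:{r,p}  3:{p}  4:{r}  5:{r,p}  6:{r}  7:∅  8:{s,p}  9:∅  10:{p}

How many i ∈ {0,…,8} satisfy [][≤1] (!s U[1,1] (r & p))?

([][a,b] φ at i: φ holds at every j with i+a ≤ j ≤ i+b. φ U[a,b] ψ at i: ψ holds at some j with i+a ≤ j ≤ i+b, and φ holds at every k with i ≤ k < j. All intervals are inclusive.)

Evaluate at each i in [0,8]:
  i=0: ✗ (fails at j=0)
  i=1: ✗ (fails at j=2)
  i=2: ✗ (fails at j=2)
  i=3: ✗ (fails at j=3)
  i=4: ✗ (fails at j=5)
  i=5: ✗ (fails at j=5)
  i=6: ✗ (fails at j=6)
  i=7: ✗ (fails at j=7)
  i=8: ✗ (fails at j=8)
Positions where it holds: {} → 0.

0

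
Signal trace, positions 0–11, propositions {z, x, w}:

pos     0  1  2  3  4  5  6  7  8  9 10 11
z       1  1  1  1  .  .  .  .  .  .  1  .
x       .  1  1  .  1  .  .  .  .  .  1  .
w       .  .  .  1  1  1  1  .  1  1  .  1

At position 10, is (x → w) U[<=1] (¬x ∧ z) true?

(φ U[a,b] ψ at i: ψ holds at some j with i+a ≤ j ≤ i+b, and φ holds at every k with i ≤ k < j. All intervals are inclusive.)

Does not hold

Need some j in [10,11] with (¬x ∧ z), and (x → w) at every k in [10,j-1].
  j=10: (¬x ∧ z) false.
  j=11: (¬x ∧ z) false.
No j in the window works → until fails.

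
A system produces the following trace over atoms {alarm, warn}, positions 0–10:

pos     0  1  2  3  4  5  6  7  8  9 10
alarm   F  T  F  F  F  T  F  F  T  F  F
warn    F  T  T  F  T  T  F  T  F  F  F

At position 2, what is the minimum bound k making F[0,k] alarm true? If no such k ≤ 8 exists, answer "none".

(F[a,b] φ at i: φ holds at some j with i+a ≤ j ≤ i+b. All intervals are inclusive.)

3

Scan j = 2,3,… for alarm:
  j=2: fails
  j=3: fails
  j=4: fails
  j=5: holds
First hit at j=5, so smallest k = 5-2 = 3.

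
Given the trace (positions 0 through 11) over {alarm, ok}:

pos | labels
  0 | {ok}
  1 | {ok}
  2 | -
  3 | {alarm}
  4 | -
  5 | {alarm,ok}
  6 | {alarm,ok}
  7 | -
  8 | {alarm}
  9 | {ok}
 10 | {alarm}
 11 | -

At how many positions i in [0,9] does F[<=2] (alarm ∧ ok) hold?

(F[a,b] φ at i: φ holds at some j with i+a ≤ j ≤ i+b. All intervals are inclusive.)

4

Evaluate at each i in [0,9]:
  i=0: ✗ (none in [0,2])
  i=1: ✗ (none in [1,3])
  i=2: ✗ (none in [2,4])
  i=3: ✓ (witness j=5)
  i=4: ✓ (witness j=5)
  i=5: ✓ (witness j=5)
  i=6: ✓ (witness j=6)
  i=7: ✗ (none in [7,9])
  i=8: ✗ (none in [8,10])
  i=9: ✗ (none in [9,11])
Positions where it holds: {3, 4, 5, 6} → 4.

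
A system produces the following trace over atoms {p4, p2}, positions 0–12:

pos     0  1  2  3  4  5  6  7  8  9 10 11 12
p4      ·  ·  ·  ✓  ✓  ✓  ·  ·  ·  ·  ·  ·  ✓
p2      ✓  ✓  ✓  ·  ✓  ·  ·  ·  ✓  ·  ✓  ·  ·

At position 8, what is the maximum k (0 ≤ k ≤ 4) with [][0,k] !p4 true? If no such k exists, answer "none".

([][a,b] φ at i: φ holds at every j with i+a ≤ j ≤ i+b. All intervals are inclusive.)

3

!p4 must hold from j=8 onward; find where it first fails.
  j=8: holds
  j=9: holds
  j=10: holds
  j=11: holds
  j=12: fails
Holds on [8,11], so largest k = 3.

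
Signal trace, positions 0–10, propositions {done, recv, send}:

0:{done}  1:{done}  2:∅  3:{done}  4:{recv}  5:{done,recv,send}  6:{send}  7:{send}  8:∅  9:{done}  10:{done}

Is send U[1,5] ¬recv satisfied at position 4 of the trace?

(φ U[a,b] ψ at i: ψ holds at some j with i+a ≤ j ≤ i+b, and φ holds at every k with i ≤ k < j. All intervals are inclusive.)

Need some j in [5,9] with ¬recv, and send at every k in [4,j-1].
  j=5: ¬recv false.
  j=6: ¬recv holds, but send fails at k=4 → not this j.
  j=7: ¬recv holds, but send fails at k=4 → not this j.
  j=8: ¬recv holds, but send fails at k=4 → not this j.
  j=9: ¬recv holds, but send fails at k=4 → not this j.
No j in the window works → until fails.

No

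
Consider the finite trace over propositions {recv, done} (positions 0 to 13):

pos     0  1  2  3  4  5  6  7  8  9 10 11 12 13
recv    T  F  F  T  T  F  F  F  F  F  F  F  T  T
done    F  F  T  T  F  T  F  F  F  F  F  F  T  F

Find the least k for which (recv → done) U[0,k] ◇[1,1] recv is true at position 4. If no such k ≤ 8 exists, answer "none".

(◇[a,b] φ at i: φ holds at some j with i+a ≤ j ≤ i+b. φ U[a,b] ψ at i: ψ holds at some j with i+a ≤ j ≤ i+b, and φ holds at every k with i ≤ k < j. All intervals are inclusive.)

Need earliest j ≥ 4 with ◇[1,1] recv, and (recv → done) at every k in [4,j-1].
  j=4: rhs fails.
  j=5: rhs fails.
  j=6: rhs fails.
  j=7: rhs fails.
  j=8: rhs fails.
  j=9: rhs fails.
  j=10: rhs fails.
  j=11: rhs holds but lhs fails at k=4.
  j=12: rhs holds but lhs fails at k=4.
No witness within the range → none.

none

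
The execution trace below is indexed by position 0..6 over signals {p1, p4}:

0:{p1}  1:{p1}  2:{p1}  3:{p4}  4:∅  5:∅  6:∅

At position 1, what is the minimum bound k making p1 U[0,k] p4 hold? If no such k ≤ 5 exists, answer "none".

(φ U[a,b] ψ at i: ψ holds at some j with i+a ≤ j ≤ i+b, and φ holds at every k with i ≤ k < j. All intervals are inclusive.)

2

Need earliest j ≥ 1 with p4, and p1 at every k in [1,j-1].
  j=1: rhs fails.
  j=2: rhs fails.
  j=3: rhs holds; lhs holds on [1,2]. k = 2.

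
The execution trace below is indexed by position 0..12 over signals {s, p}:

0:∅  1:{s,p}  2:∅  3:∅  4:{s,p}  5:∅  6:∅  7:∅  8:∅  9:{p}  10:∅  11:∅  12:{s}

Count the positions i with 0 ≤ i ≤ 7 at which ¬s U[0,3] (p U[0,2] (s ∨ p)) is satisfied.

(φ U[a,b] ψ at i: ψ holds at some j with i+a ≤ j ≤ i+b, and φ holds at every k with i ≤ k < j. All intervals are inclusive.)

Evaluate at each i in [0,7]:
  i=0: ✓ (rhs at j=1; lhs holds on [0,0])
  i=1: ✓ (rhs at j=1)
  i=2: ✓ (rhs at j=4; lhs holds on [2,3])
  i=3: ✓ (rhs at j=4; lhs holds on [3,3])
  i=4: ✓ (rhs at j=4)
  i=5: ✗ (no rhs in [5,8])
  i=6: ✓ (rhs at j=9; lhs holds on [6,8])
  i=7: ✓ (rhs at j=9; lhs holds on [7,8])
Positions where it holds: {0, 1, 2, 3, 4, 6, 7} → 7.

7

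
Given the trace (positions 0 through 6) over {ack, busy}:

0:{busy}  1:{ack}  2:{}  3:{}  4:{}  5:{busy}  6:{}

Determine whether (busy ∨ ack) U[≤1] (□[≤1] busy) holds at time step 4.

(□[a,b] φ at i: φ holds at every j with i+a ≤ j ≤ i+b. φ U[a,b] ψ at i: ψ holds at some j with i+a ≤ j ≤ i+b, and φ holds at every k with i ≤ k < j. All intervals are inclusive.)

Need some j in [4,5] with □[≤1] busy, and (busy ∨ ack) at every k in [4,j-1].
  j=4: □[≤1] busy — fails at 4.
  j=5: □[≤1] busy — fails at 6.
No j in the window works → until fails.

Does not hold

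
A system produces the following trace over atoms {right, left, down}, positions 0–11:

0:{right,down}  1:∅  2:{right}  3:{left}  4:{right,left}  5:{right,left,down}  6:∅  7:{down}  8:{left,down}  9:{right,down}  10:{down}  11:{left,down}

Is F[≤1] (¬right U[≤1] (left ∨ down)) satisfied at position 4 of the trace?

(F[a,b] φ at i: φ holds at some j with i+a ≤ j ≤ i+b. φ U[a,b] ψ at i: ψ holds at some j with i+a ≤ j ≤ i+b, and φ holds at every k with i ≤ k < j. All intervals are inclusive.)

Yes

Check (¬right U[≤1] (left ∨ down)) at each j in [4,5]:
  j=4: holds
  j=5: holds
Found at j=4 → formula holds.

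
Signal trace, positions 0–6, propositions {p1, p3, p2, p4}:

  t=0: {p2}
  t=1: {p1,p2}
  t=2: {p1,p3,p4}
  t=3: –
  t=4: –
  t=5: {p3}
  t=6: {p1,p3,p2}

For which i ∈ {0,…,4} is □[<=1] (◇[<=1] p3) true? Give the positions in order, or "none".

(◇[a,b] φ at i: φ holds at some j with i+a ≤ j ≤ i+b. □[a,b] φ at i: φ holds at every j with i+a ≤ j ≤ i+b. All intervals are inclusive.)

Evaluate at each i in [0,4]:
  i=0: ✗ (fails at j=0)
  i=1: ✓ (all of [1,2])
  i=2: ✗ (fails at j=3)
  i=3: ✗ (fails at j=3)
  i=4: ✓ (all of [4,5])

1, 4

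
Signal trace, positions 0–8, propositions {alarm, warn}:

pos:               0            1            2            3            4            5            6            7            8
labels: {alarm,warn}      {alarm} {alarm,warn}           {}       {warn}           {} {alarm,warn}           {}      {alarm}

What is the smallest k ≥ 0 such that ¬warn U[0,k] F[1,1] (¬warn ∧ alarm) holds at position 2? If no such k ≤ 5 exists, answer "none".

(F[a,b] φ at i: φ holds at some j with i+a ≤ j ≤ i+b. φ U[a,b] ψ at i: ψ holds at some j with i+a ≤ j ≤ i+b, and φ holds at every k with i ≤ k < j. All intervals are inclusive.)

none

Need earliest j ≥ 2 with F[1,1] (¬warn ∧ alarm), and ¬warn at every k in [2,j-1].
  j=2: rhs fails.
  j=3: rhs fails.
  j=4: rhs fails.
  j=5: rhs fails.
  j=6: rhs fails.
  j=7: rhs holds but lhs fails at k=2.
No witness within the range → none.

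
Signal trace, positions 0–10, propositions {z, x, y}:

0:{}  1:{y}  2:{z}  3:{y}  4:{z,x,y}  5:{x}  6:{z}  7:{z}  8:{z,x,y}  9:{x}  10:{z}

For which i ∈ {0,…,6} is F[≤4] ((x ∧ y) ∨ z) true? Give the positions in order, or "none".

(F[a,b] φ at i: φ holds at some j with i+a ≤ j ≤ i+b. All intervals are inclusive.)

0, 1, 2, 3, 4, 5, 6

Evaluate at each i in [0,6]:
  i=0: ✓ (witness j=2)
  i=1: ✓ (witness j=2)
  i=2: ✓ (witness j=2)
  i=3: ✓ (witness j=4)
  i=4: ✓ (witness j=4)
  i=5: ✓ (witness j=6)
  i=6: ✓ (witness j=6)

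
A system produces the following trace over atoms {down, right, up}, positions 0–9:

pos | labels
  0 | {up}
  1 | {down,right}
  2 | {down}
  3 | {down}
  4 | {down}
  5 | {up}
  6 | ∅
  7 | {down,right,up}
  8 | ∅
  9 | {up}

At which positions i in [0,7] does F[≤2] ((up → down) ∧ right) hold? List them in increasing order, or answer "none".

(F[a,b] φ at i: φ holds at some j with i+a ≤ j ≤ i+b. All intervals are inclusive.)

Evaluate at each i in [0,7]:
  i=0: ✓ (witness j=1)
  i=1: ✓ (witness j=1)
  i=2: ✗ (none in [2,4])
  i=3: ✗ (none in [3,5])
  i=4: ✗ (none in [4,6])
  i=5: ✓ (witness j=7)
  i=6: ✓ (witness j=7)
  i=7: ✓ (witness j=7)

0, 1, 5, 6, 7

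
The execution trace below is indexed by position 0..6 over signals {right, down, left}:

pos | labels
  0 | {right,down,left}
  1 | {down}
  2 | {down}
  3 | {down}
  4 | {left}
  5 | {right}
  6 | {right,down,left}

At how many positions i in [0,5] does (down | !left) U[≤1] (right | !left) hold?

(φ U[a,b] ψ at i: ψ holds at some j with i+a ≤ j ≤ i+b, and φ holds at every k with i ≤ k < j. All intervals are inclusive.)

5

Evaluate at each i in [0,5]:
  i=0: ✓ (rhs at j=0)
  i=1: ✓ (rhs at j=1)
  i=2: ✓ (rhs at j=2)
  i=3: ✓ (rhs at j=3)
  i=4: ✗ (lhs fails at k=4 before rhs at j=5)
  i=5: ✓ (rhs at j=5)
Positions where it holds: {0, 1, 2, 3, 5} → 5.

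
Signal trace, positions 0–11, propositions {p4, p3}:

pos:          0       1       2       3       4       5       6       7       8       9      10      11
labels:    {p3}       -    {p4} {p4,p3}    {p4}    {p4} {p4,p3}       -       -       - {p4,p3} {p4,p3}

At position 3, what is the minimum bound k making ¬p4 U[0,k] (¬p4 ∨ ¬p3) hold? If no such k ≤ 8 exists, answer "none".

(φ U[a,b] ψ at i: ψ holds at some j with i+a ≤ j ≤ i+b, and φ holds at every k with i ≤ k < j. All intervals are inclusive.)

Need earliest j ≥ 3 with (¬p4 ∨ ¬p3), and ¬p4 at every k in [3,j-1].
  j=3: rhs fails.
  j=4: rhs holds but lhs fails at k=3.
  j=5: rhs holds but lhs fails at k=3.
  j=6: rhs fails.
  j=7: rhs holds but lhs fails at k=3.
  j=8: rhs holds but lhs fails at k=3.
  j=9: rhs holds but lhs fails at k=3.
  j=10: rhs fails.
  j=11: rhs fails.
No witness within the range → none.

none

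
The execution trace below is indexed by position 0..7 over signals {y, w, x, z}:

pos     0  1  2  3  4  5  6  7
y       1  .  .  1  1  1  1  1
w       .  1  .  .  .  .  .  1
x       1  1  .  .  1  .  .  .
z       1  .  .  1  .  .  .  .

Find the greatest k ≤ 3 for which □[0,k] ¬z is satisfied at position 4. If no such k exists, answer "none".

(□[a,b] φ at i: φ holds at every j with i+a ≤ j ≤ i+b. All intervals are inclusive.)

¬z must hold from j=4 onward; find where it first fails.
  j=4: holds
  j=5: holds
  j=6: holds
  j=7: holds
Holds through j=7; largest k = 3.

3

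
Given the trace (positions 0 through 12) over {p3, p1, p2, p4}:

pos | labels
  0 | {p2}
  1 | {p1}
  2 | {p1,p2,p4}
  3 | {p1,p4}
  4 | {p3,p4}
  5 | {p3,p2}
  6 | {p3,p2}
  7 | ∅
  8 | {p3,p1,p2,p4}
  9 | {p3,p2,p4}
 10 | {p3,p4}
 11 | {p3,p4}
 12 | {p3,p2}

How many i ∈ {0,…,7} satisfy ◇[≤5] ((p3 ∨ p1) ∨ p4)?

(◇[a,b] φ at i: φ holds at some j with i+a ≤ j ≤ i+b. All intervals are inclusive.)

8

Evaluate at each i in [0,7]:
  i=0: ✓ (witness j=1)
  i=1: ✓ (witness j=1)
  i=2: ✓ (witness j=2)
  i=3: ✓ (witness j=3)
  i=4: ✓ (witness j=4)
  i=5: ✓ (witness j=5)
  i=6: ✓ (witness j=6)
  i=7: ✓ (witness j=8)
Positions where it holds: {0, 1, 2, 3, 4, 5, 6, 7} → 8.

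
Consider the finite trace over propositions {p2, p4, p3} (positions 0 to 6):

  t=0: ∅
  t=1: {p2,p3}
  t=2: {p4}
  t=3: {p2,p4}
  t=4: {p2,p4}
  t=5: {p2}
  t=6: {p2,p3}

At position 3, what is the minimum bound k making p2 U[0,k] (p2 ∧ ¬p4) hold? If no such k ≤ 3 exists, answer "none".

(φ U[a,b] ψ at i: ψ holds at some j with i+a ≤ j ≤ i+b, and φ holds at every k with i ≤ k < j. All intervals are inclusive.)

2

Need earliest j ≥ 3 with (p2 ∧ ¬p4), and p2 at every k in [3,j-1].
  j=3: rhs fails.
  j=4: rhs fails.
  j=5: rhs holds; lhs holds on [3,4]. k = 2.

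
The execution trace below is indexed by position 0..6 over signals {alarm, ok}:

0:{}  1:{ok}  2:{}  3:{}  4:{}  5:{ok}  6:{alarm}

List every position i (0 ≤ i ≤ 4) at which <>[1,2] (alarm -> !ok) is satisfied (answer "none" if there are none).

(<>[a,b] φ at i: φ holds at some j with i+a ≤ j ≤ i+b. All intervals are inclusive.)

0, 1, 2, 3, 4

Evaluate at each i in [0,4]:
  i=0: ✓ (witness j=1)
  i=1: ✓ (witness j=2)
  i=2: ✓ (witness j=3)
  i=3: ✓ (witness j=4)
  i=4: ✓ (witness j=5)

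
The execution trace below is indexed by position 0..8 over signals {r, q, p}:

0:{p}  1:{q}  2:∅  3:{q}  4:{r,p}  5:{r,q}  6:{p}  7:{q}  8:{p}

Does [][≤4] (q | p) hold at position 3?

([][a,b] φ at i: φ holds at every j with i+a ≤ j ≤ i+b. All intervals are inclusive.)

Check (q | p) at every j in [3,7]:
  j=3: true
  j=4: true
  j=5: true
  j=6: true
  j=7: true
All positions satisfy it → formula holds.

Yes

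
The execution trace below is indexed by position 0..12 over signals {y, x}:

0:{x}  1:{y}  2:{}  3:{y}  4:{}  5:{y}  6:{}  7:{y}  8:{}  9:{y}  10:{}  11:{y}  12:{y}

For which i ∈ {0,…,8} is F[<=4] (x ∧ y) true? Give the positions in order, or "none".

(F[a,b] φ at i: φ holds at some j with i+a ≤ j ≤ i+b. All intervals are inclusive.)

Evaluate at each i in [0,8]:
  i=0: ✗ (none in [0,4])
  i=1: ✗ (none in [1,5])
  i=2: ✗ (none in [2,6])
  i=3: ✗ (none in [3,7])
  i=4: ✗ (none in [4,8])
  i=5: ✗ (none in [5,9])
  i=6: ✗ (none in [6,10])
  i=7: ✗ (none in [7,11])
  i=8: ✗ (none in [8,12])

none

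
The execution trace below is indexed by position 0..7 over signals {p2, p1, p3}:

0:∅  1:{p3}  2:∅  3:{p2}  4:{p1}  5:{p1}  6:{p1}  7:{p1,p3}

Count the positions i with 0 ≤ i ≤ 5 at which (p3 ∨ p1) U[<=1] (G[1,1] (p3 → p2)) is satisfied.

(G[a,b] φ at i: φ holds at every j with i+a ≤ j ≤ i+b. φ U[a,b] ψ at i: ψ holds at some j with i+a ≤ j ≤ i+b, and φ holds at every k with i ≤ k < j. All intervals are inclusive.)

Evaluate at each i in [0,5]:
  i=0: ✗ (lhs fails at k=0 before rhs at j=1)
  i=1: ✓ (rhs at j=1)
  i=2: ✓ (rhs at j=2)
  i=3: ✓ (rhs at j=3)
  i=4: ✓ (rhs at j=4)
  i=5: ✓ (rhs at j=5)
Positions where it holds: {1, 2, 3, 4, 5} → 5.

5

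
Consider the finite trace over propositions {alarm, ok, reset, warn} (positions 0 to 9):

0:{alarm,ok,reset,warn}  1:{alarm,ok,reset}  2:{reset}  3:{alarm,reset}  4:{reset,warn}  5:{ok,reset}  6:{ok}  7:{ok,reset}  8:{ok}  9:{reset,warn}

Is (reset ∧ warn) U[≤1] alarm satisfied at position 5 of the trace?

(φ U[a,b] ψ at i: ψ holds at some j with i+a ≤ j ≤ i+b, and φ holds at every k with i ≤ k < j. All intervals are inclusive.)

Need some j in [5,6] with alarm, and (reset ∧ warn) at every k in [5,j-1].
  j=5: alarm false.
  j=6: alarm false.
No j in the window works → until fails.

Does not hold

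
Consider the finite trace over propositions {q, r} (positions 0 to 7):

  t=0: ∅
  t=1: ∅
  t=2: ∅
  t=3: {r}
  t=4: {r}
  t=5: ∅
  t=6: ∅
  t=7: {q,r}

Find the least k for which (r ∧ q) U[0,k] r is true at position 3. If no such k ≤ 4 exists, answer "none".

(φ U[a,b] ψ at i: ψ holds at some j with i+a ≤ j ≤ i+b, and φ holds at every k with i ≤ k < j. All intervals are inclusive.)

0

Need earliest j ≥ 3 with r, and (r ∧ q) at every k in [3,j-1].
  j=3: rhs holds (empty prefix). k = 0.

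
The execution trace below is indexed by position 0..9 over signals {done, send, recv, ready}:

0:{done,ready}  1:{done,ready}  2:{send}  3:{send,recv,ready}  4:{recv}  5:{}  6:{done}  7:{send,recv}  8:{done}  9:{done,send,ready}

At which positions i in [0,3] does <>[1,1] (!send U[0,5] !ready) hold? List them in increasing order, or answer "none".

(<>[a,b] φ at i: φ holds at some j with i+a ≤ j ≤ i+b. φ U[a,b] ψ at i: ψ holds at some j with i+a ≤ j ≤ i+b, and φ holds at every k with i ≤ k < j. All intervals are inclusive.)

Evaluate at each i in [0,3]:
  i=0: ✓ (witness j=1)
  i=1: ✓ (witness j=2)
  i=2: ✗ (none in [3,3])
  i=3: ✓ (witness j=4)

0, 1, 3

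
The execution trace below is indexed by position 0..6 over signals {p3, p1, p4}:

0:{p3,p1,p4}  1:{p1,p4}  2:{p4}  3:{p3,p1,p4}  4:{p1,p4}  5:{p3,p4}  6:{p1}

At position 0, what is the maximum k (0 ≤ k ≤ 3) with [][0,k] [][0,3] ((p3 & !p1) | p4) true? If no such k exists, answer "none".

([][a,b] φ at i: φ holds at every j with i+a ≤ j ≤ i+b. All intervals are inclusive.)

[][0,3] ((p3 & !p1) | p4) must hold from j=0 onward; find where it first fails.
  j=0: holds
  j=1: holds
  j=2: holds
  j=3: fails
Holds on [0,2], so largest k = 2.

2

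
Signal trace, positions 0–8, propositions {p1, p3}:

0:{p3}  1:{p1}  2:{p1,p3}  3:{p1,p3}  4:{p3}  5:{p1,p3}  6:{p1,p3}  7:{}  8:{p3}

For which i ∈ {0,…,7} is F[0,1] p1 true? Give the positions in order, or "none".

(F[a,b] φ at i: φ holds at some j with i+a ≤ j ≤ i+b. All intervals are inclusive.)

0, 1, 2, 3, 4, 5, 6

Evaluate at each i in [0,7]:
  i=0: ✓ (witness j=1)
  i=1: ✓ (witness j=1)
  i=2: ✓ (witness j=2)
  i=3: ✓ (witness j=3)
  i=4: ✓ (witness j=5)
  i=5: ✓ (witness j=5)
  i=6: ✓ (witness j=6)
  i=7: ✗ (none in [7,8])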